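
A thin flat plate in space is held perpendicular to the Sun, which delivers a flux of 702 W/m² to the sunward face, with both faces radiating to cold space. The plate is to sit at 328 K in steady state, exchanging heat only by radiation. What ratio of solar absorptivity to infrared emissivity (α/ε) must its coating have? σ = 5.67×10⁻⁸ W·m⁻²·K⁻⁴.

Balance: αS·A = εσ·2A·T⁴ ⇒ α/ε = 2σT⁴/S.
α/ε = 2·5.67×10⁻⁸·(328)⁴/702 = 2·5.67×10⁻⁸·1.157×10¹⁰/702.

α/ε ≈ 1.87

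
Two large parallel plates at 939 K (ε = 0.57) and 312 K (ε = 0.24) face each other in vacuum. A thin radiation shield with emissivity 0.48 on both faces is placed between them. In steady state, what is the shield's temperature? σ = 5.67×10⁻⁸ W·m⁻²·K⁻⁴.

In steady state the net flux on the hot side equals that on the cold side.
σ(T₁⁴−T_s⁴)/D₁ = σ(T_s⁴−T₂⁴)/D₂, with D₁ = 1/ε₁+1/ε_s−1 = 2.838, D₂ = 1/ε_s+1/ε₂−1 = 5.250.
Solve for T_s⁴: T_s⁴ = (D₂·T₁⁴ + D₁·T₂⁴)/(D₁+D₂) = 5.080×10¹¹ K⁴.

T_s ≈ 844 K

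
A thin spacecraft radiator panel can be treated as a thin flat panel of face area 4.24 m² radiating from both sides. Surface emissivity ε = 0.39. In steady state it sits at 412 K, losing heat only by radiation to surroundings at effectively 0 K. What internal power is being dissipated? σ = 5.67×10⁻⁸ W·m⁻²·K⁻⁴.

P ≈ 5400 W

Steady state: P = εσA T⁴.
A = 2·4.24 = 8.480 m²; T⁴ = (412)⁴ = 2.881×10¹⁰ K⁴.
P = 0.39 × 5.67×10⁻⁸ × 8.480 × 2.881×10¹⁰.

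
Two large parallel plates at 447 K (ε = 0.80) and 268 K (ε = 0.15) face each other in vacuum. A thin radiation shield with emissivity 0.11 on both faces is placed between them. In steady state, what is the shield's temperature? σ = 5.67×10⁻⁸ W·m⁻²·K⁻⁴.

T_s ≈ 403 K

In steady state the net flux on the hot side equals that on the cold side.
σ(T₁⁴−T_s⁴)/D₁ = σ(T_s⁴−T₂⁴)/D₂, with D₁ = 1/ε₁+1/ε_s−1 = 9.341, D₂ = 1/ε_s+1/ε₂−1 = 14.76.
Solve for T_s⁴: T_s⁴ = (D₂·T₁⁴ + D₁·T₂⁴)/(D₁+D₂) = 2.645×10¹⁰ K⁴.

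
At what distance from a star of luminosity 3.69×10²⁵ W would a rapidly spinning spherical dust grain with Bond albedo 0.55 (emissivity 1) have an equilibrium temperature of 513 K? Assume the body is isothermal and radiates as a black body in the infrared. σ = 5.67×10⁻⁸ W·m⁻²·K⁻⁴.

For an isothermal black-emitting sphere, (1−a)S·πr² = σ·4πr²·T⁴ ⇒ S = 4σT⁴/(1−a).
S = 4·5.67×10⁻⁸·(513)⁴/0.450 = 34910 W/m².
Flux falls as S = L/(4πd²), so d = √(L/(4πS)) = √(3.69×10²⁵/(4π·34910)).

d ≈ 9.17×10⁹ m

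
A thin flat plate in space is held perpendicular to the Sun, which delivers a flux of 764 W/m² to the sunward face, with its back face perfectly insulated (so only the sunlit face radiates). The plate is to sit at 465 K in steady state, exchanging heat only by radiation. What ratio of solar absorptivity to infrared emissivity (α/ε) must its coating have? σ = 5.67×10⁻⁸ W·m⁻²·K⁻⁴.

α/ε ≈ 3.47

Balance: αS·A = εσ·1A·T⁴ ⇒ α/ε = σT⁴/S.
α/ε = 5.67×10⁻⁸·(465)⁴/764 = 5.67×10⁻⁸·4.675×10¹⁰/764.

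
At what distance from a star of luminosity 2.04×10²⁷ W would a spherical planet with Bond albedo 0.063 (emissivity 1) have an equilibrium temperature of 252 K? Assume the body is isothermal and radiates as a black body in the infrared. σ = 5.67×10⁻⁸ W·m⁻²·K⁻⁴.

d ≈ 4.08×10¹¹ m

For an isothermal black-emitting sphere, (1−a)S·πr² = σ·4πr²·T⁴ ⇒ S = 4σT⁴/(1−a).
S = 4·5.67×10⁻⁸·(252)⁴/0.937 = 976.1 W/m².
Flux falls as S = L/(4πd²), so d = √(L/(4πS)) = √(2.04×10²⁷/(4π·976.1)).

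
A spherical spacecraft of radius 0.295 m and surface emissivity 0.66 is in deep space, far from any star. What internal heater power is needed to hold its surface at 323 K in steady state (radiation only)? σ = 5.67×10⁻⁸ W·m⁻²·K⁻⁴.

P = εσ·4πr²·T⁴.
4πr² = 1.094 m²; T⁴ = 1.088×10¹⁰ K⁴.
P = 0.66·5.67×10⁻⁸·1.094·1.088×10¹⁰.

P ≈ 445 W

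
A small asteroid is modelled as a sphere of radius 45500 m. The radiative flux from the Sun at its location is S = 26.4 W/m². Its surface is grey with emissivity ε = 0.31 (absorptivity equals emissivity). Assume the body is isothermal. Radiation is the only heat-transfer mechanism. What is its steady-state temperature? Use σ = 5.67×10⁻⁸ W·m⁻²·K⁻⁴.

T ≈ 104 K

At equilibrium, absorbed power = emitted power.
Absorbing cross-section = πr² = 6.504×10⁹ m²; emitting surface = 4πr² = 2.602×10¹⁰ m² (ratio 4).
εS·A_cross = εσ·A_surf·T⁴  ⇒  T⁴ = S/(4σ)   (ε cancels).
T⁴ = 26.4/(4·5.67×10⁻⁸) = 1.164×10⁸ K⁴.
T = (1.164×10⁸)^(1/4).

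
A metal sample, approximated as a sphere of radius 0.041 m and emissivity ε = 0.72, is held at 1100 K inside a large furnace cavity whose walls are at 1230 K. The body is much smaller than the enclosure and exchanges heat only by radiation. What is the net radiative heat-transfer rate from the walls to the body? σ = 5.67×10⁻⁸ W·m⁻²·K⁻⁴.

P_net ≈ 711 W

For a small grey body in a large enclosure: P_net = εσA(T_body⁴ − T_wall⁴).
A = 4πr² = 0.02112 m²; T_body⁴ − T_wall⁴ = 1.464×10¹² − 2.289×10¹² = -8.248×10¹¹ K⁴.
|P_net| = 0.72·5.67×10⁻⁸·0.02112·8.248×10¹¹.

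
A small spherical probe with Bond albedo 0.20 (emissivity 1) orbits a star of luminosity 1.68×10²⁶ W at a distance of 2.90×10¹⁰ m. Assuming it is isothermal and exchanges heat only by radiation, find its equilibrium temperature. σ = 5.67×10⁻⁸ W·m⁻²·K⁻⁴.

First find the stellar flux at distance d: S = L/(4πd²) = 1.68×10²⁶/(4π·(2.90×10¹⁰)²) = 15900 W/m².
For an isothermal sphere, absorbed (1−a)S·πr² = emitted σ·4πr²·T⁴, so T⁴ = (1−a)S/(4σ).
T⁴ = 0.800·15900/(4·5.67×10⁻⁸) = 5.607×10¹⁰ K⁴.

T ≈ 487 K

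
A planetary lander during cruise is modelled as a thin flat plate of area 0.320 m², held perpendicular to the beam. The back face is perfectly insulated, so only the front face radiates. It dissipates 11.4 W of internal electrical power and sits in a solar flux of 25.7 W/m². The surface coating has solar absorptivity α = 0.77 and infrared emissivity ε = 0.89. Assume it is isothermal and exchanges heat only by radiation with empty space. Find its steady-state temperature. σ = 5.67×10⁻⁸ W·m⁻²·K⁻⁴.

T ≈ 182 K

At steady state, absorbed solar power + internal power = radiated power.
Absorbed: α·S·A_cross = 0.77·25.7·0.3200 = 6.332 W (cross-section A).
Total input = 6.332 + 11.4 = 17.73 W.
Radiated: εσ·A_surf·T⁴ with A_surf = A = 0.3200 m².
T⁴ = 17.73/(0.89·5.67×10⁻⁸·0.3200) = 1.098×10⁹ K⁴.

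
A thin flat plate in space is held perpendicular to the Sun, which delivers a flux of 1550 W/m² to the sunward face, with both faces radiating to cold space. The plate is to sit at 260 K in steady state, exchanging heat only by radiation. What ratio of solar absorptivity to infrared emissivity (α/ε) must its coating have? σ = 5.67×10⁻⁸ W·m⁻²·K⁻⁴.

α/ε ≈ 0.334

Balance: αS·A = εσ·2A·T⁴ ⇒ α/ε = 2σT⁴/S.
α/ε = 2·5.67×10⁻⁸·(260)⁴/1550 = 2·5.67×10⁻⁸·4.570×10⁹/1550.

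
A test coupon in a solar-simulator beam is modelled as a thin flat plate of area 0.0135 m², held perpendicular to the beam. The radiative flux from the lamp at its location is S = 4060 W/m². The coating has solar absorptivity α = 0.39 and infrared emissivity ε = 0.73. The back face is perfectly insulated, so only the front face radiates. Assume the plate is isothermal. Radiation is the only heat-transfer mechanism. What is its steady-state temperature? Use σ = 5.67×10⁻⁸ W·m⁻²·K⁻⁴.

At equilibrium, absorbed power = emitted power.
Absorbing cross-section = A = 0.01350 m²; emitting surface = A = 0.01350 m² (ratio 1).
αS·A_cross = εσ·A_surf·T⁴  ⇒  T⁴ = αS/(ε·1σ).
T⁴ = 0.390·4060/(0.73·1·5.67×10⁻⁸) = 3.825×10¹⁰ K⁴.
T = (3.825×10¹⁰)^(1/4).

T ≈ 442 K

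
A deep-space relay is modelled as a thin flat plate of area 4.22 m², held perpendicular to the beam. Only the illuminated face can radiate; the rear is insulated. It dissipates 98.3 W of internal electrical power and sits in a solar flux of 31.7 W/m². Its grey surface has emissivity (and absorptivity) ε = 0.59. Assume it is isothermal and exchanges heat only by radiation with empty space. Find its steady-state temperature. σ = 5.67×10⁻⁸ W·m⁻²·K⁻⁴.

T ≈ 188 K

At steady state, absorbed solar power + internal power = radiated power.
Absorbed: α·S·A_cross = 0.59·31.7·4.220 = 78.93 W (cross-section A).
Total input = 78.93 + 98.3 = 177.2 W.
Radiated: εσ·A_surf·T⁴ with A_surf = A = 4.220 m².
T⁴ = 177.2/(0.59·5.67×10⁻⁸·4.220) = 1.255×10⁹ K⁴.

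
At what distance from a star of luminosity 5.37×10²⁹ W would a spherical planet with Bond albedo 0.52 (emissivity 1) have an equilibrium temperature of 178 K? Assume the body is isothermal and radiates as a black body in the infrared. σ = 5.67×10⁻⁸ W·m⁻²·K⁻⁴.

For an isothermal black-emitting sphere, (1−a)S·πr² = σ·4πr²·T⁴ ⇒ S = 4σT⁴/(1−a).
S = 4·5.67×10⁻⁸·(178)⁴/0.480 = 474.3 W/m².
Flux falls as S = L/(4πd²), so d = √(L/(4πS)) = √(5.37×10²⁹/(4π·474.3)).

d ≈ 9.49×10¹² m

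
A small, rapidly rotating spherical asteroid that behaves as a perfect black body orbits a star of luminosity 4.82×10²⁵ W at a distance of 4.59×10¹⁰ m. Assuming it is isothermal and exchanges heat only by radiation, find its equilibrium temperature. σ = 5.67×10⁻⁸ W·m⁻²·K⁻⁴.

T ≈ 299 K

First find the stellar flux at distance d: S = L/(4πd²) = 4.82×10²⁵/(4π·(4.59×10¹⁰)²) = 1821 W/m².
For an isothermal sphere, absorbed (1−a)S·πr² = emitted σ·4πr²·T⁴, so T⁴ = (1−a)S/(4σ).
T⁴ = 1.00·1821/(4·5.67×10⁻⁸) = 8.027×10⁹ K⁴.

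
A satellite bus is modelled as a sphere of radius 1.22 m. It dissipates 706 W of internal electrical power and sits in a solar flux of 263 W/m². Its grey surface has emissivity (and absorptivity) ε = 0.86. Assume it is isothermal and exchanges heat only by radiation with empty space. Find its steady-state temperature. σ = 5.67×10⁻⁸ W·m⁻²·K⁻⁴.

At steady state, absorbed solar power + internal power = radiated power.
Absorbed: α·S·A_cross = 0.86·263·4.676 = 1058 W (cross-section πr²).
Total input = 1058 + 706 = 1764 W.
Radiated: εσ·A_surf·T⁴ with A_surf = 4πr² = 18.70 m².
T⁴ = 1764/(0.86·5.67×10⁻⁸·18.70) = 1.934×10⁹ K⁴.

T ≈ 210 K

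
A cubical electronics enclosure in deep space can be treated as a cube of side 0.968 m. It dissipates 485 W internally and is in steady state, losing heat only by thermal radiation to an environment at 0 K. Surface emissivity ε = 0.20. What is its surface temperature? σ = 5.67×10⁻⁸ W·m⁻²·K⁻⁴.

Steady state: internal power = radiated power, P = εσA T⁴.
Radiating area A = 6L² = 5.622 m².
T⁴ = P/(εσA) = 485/(0.20·5.67×10⁻⁸·5.622) = 7.607×10⁹ K⁴.
T = (7.607×10⁹)^(1/4).

T ≈ 295 K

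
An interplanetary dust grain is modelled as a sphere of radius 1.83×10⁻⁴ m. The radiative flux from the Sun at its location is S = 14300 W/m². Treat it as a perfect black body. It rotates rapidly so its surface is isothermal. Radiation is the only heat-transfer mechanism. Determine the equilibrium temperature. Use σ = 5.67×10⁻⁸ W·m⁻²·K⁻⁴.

T ≈ 501 K

At equilibrium, absorbed power = emitted power.
Absorbing cross-section = πr² = 1.052×10⁻⁷ m²; emitting surface = 4πr² = 4.208×10⁻⁷ m² (ratio 4).
S·A_cross = εσ·A_surf·T⁴  ⇒  T⁴ = S/(4σ).
T⁴ = 1.00·14300/(4·5.67×10⁻⁸) = 6.305×10¹⁰ K⁴.
T = (6.305×10¹⁰)^(1/4).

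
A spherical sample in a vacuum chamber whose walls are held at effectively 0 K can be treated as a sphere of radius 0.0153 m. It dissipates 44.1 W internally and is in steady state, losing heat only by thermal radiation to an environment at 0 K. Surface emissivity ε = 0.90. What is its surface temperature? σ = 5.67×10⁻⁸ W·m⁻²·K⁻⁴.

Steady state: internal power = radiated power, P = εσA T⁴.
Radiating area A = 4πr² = 0.002942 m².
T⁴ = P/(εσA) = 44.1/(0.90·5.67×10⁻⁸·0.002942) = 2.938×10¹¹ K⁴.
T = (2.938×10¹¹)^(1/4).

T ≈ 736 K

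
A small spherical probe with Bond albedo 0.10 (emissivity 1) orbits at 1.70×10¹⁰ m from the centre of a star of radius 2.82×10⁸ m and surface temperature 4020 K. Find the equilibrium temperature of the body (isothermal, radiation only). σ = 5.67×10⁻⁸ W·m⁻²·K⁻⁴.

T ≈ 357 K

The star's surface emits σT_*⁴; at distance d the flux is S = σT_*⁴(R_*/d)².
S = 5.67×10⁻⁸·(4020)⁴·(2.82×10⁸/1.70×10¹⁰)² = 4075 W/m².
For an isothermal sphere T⁴ = (1−a)S/(4σ) = 1.617×10¹⁰ K⁴.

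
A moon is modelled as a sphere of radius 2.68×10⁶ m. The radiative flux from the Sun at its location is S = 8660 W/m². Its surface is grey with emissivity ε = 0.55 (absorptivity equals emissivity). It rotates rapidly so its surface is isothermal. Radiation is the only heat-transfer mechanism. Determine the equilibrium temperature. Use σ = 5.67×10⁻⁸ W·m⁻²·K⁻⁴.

At equilibrium, absorbed power = emitted power.
Absorbing cross-section = πr² = 2.256×10¹³ m²; emitting surface = 4πr² = 9.026×10¹³ m² (ratio 4).
εS·A_cross = εσ·A_surf·T⁴  ⇒  T⁴ = S/(4σ)   (ε cancels).
T⁴ = 8660/(4·5.67×10⁻⁸) = 3.818×10¹⁰ K⁴.
T = (3.818×10¹⁰)^(1/4).

T ≈ 442 K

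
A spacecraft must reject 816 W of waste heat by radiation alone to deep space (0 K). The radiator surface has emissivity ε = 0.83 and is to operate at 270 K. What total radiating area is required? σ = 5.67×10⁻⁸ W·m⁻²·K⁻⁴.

A ≈ 3.26 m²

P = εσA T⁴ ⇒ A = P/(εσT⁴).
T⁴ = 5.314×10⁹ K⁴.
A = 816/(0.83 × 5.67×10⁻⁸ × 5.314×10⁹).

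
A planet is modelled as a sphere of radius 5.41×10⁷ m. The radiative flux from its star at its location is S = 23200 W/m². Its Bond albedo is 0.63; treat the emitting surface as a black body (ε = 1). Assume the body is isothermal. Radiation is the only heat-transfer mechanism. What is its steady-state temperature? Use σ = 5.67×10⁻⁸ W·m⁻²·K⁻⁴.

At equilibrium, absorbed power = emitted power.
Absorbing cross-section = πr² = 9.195×10¹⁵ m²; emitting surface = 4πr² = 3.678×10¹⁶ m² (ratio 4).
(1−a)S·A_cross = εσ·A_surf·T⁴  ⇒  T⁴ = (1−a)S/(4σ).
T⁴ = 0.370·23200/(4·5.67×10⁻⁸) = 3.785×10¹⁰ K⁴.
T = (3.785×10¹⁰)^(1/4).

T ≈ 441 K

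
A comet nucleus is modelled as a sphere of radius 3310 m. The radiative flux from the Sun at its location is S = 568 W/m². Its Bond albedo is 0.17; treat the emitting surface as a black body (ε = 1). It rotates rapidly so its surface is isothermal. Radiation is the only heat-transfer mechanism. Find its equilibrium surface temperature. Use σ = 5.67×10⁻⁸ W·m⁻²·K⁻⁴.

At equilibrium, absorbed power = emitted power.
Absorbing cross-section = πr² = 3.442×10⁷ m²; emitting surface = 4πr² = 1.377×10⁸ m² (ratio 4).
(1−a)S·A_cross = εσ·A_surf·T⁴  ⇒  T⁴ = (1−a)S/(4σ).
T⁴ = 0.830·568/(4·5.67×10⁻⁸) = 2.079×10⁹ K⁴.
T = (2.079×10⁹)^(1/4).

T ≈ 214 K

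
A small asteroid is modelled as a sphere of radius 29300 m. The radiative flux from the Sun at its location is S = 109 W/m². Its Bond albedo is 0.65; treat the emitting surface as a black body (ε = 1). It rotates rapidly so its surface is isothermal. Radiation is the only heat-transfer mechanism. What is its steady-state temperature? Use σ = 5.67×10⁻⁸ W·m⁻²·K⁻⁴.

At equilibrium, absorbed power = emitted power.
Absorbing cross-section = πr² = 2.697×10⁹ m²; emitting surface = 4πr² = 1.079×10¹⁰ m² (ratio 4).
(1−a)S·A_cross = εσ·A_surf·T⁴  ⇒  T⁴ = (1−a)S/(4σ).
T⁴ = 0.350·109/(4·5.67×10⁻⁸) = 1.682×10⁸ K⁴.
T = (1.682×10⁸)^(1/4).

T ≈ 114 K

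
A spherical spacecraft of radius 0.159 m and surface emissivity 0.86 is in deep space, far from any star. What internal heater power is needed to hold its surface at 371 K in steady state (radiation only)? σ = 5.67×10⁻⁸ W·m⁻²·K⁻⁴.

P = εσ·4πr²·T⁴.
4πr² = 0.3177 m²; T⁴ = 1.895×10¹⁰ K⁴.
P = 0.86·5.67×10⁻⁸·0.3177·1.895×10¹⁰.

P ≈ 293 W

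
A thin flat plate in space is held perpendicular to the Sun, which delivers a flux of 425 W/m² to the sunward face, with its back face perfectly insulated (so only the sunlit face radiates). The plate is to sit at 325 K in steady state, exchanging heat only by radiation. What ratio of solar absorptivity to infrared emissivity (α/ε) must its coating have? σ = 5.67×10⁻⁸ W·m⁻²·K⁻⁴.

α/ε ≈ 1.49

Balance: αS·A = εσ·1A·T⁴ ⇒ α/ε = σT⁴/S.
α/ε = 5.67×10⁻⁸·(325)⁴/425 = 5.67×10⁻⁸·1.116×10¹⁰/425.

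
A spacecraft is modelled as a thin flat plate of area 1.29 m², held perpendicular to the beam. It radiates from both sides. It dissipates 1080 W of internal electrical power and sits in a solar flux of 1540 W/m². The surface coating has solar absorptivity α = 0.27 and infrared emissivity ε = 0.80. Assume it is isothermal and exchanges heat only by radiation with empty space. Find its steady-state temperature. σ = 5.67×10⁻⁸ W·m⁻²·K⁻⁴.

At steady state, absorbed solar power + internal power = radiated power.
Absorbed: α·S·A_cross = 0.27·1540·1.290 = 536.4 W (cross-section A).
Total input = 536.4 + 1080 = 1616 W.
Radiated: εσ·A_surf·T⁴ with A_surf = 2A = 2.580 m².
T⁴ = 1616/(0.80·5.67×10⁻⁸·2.580) = 1.381×10¹⁰ K⁴.

T ≈ 343 K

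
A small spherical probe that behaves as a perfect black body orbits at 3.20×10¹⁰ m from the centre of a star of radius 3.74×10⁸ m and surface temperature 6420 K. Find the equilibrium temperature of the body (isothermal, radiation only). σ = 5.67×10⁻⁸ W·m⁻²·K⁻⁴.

T ≈ 491 K

The star's surface emits σT_*⁴; at distance d the flux is S = σT_*⁴(R_*/d)².
S = 5.67×10⁻⁸·(6420)⁴·(3.74×10⁸/3.20×10¹⁰)² = 13160 W/m².
For an isothermal sphere T⁴ = (1−a)S/(4σ) = 5.801×10¹⁰ K⁴.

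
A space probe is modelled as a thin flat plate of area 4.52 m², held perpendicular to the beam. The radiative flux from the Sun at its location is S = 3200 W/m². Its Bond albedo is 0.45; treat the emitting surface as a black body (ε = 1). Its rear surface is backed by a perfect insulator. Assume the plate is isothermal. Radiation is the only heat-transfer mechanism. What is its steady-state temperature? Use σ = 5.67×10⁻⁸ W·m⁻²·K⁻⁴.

T ≈ 420 K

At equilibrium, absorbed power = emitted power.
Absorbing cross-section = A = 4.520 m²; emitting surface = A = 4.520 m² (ratio 1).
(1−a)S·A_cross = εσ·A_surf·T⁴  ⇒  T⁴ = (1−a)S/(1σ).
T⁴ = 0.550·3200/(1·5.67×10⁻⁸) = 3.104×10¹⁰ K⁴.
T = (3.104×10¹⁰)^(1/4).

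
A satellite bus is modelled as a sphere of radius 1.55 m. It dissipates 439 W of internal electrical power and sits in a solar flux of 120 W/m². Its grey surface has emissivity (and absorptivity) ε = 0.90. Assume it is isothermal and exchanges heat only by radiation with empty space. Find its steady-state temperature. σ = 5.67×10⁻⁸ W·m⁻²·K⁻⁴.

T ≈ 169 K

At steady state, absorbed solar power + internal power = radiated power.
Absorbed: α·S·A_cross = 0.90·120·7.548 = 815.1 W (cross-section πr²).
Total input = 815.1 + 439 = 1254 W.
Radiated: εσ·A_surf·T⁴ with A_surf = 4πr² = 30.19 m².
T⁴ = 1254/(0.90·5.67×10⁻⁸·30.19) = 8.140×10⁸ K⁴.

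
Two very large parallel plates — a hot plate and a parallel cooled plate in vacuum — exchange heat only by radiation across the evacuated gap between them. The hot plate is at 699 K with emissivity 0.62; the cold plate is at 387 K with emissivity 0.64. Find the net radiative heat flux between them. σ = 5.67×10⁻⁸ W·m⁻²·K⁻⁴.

q ≈ 5640 W/m²

For two infinite grey parallel plates, q = σ(T₁⁴ − T₂⁴)/(1/ε₁ + 1/ε₂ − 1).
T₁⁴ − T₂⁴ = 2.387×10¹¹ − 2.243×10¹⁰ = 2.163×10¹¹ K⁴.
1/ε₁ + 1/ε₂ − 1 = 1.613 + 1.562 − 1 = 2.175.
q = 5.67×10⁻⁸ × 2.163×10¹¹ / 2.175.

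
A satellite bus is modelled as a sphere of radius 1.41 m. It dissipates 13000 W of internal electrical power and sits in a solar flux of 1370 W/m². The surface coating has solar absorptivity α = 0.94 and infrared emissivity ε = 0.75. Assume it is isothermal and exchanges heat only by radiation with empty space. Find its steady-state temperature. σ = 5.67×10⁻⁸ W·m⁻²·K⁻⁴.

T ≈ 375 K

At steady state, absorbed solar power + internal power = radiated power.
Absorbed: α·S·A_cross = 0.94·1370·6.246 = 8043 W (cross-section πr²).
Total input = 8043 + 13000 = 21040 W.
Radiated: εσ·A_surf·T⁴ with A_surf = 4πr² = 24.98 m².
T⁴ = 21040/(0.75·5.67×10⁻⁸·24.98) = 1.981×10¹⁰ K⁴.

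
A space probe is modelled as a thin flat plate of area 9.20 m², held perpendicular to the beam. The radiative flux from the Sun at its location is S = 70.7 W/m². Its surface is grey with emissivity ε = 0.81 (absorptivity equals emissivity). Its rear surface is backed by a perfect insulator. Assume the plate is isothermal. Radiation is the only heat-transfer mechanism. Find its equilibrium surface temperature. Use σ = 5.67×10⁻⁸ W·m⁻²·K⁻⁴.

At equilibrium, absorbed power = emitted power.
Absorbing cross-section = A = 9.200 m²; emitting surface = A = 9.200 m² (ratio 1).
εS·A_cross = εσ·A_surf·T⁴  ⇒  T⁴ = S/(1σ)   (ε cancels).
T⁴ = 70.7/(1·5.67×10⁻⁸) = 1.247×10⁹ K⁴.
T = (1.247×10⁹)^(1/4).

T ≈ 188 K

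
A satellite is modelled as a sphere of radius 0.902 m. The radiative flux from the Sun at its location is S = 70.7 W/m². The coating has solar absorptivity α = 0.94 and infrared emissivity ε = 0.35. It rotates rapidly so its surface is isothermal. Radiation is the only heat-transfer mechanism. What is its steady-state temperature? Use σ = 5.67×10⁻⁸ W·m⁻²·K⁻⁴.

At equilibrium, absorbed power = emitted power.
Absorbing cross-section = πr² = 2.556 m²; emitting surface = 4πr² = 10.22 m² (ratio 4).
αS·A_cross = εσ·A_surf·T⁴  ⇒  T⁴ = αS/(ε·4σ).
T⁴ = 0.940·70.7/(0.35·4·5.67×10⁻⁸) = 8.372×10⁸ K⁴.
T = (8.372×10⁸)^(1/4).

T ≈ 170 K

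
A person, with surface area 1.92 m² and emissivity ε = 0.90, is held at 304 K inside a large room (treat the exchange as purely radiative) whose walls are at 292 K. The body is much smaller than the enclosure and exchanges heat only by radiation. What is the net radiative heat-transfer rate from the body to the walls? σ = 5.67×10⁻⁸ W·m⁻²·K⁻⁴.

For a small grey body in a large enclosure: P_net = εσA(T_body⁴ − T_wall⁴).
A = 1.92 m²; T_body⁴ − T_wall⁴ = 8.541×10⁹ − 7.270×10⁹ = 1.271×10⁹ K⁴.
|P_net| = 0.90·5.67×10⁻⁸·1.920·1.271×10⁹.

P_net ≈ 125 W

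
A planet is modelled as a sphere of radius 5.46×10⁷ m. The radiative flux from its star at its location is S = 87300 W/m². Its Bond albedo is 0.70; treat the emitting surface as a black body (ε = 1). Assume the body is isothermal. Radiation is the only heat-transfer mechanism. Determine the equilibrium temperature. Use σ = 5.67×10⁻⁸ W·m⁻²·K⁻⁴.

At equilibrium, absorbed power = emitted power.
Absorbing cross-section = πr² = 9.366×10¹⁵ m²; emitting surface = 4πr² = 3.746×10¹⁶ m² (ratio 4).
(1−a)S·A_cross = εσ·A_surf·T⁴  ⇒  T⁴ = (1−a)S/(4σ).
T⁴ = 0.300·87300/(4·5.67×10⁻⁸) = 1.155×10¹¹ K⁴.
T = (1.155×10¹¹)^(1/4).

T ≈ 583 K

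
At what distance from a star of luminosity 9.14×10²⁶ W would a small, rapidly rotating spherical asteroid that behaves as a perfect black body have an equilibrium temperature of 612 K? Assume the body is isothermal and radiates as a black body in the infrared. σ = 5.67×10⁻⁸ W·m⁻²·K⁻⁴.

For an isothermal black-emitting sphere, (1−a)S·πr² = σ·4πr²·T⁴ ⇒ S = 4σT⁴/(1−a).
S = 4·5.67×10⁻⁸·(612)⁴/1.00 = 31820 W/m².
Flux falls as S = L/(4πd²), so d = √(L/(4πS)) = √(9.14×10²⁶/(4π·31820)).

d ≈ 4.78×10¹⁰ m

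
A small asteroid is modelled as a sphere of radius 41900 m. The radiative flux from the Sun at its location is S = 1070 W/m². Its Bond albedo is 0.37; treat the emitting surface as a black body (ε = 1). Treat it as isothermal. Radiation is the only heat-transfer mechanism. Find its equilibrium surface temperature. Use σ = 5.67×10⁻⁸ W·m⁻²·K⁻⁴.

T ≈ 233 K

At equilibrium, absorbed power = emitted power.
Absorbing cross-section = πr² = 5.515×10⁹ m²; emitting surface = 4πr² = 2.206×10¹⁰ m² (ratio 4).
(1−a)S·A_cross = εσ·A_surf·T⁴  ⇒  T⁴ = (1−a)S/(4σ).
T⁴ = 0.630·1070/(4·5.67×10⁻⁸) = 2.972×10⁹ K⁴.
T = (2.972×10⁹)^(1/4).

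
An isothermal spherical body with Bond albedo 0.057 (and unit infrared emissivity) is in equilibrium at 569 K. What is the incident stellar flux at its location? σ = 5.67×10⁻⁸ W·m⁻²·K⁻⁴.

(1−a)S·πr² = σ·4πr²·T⁴ ⇒ S = 4σT⁴/(1−a).
S = 4·5.67×10⁻⁸·1.048×10¹¹/0.943.

S ≈ 25200 W/m²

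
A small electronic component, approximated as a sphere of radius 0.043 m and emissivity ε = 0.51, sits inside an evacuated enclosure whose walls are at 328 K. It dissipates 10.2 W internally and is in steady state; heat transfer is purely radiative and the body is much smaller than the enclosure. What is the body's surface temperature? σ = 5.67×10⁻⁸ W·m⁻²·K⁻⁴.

T ≈ 404 K

For a small grey body in a large enclosure, net radiated power = εσA(T⁴ − T_w⁴).
Steady state: P = εσA(T⁴ − T_w⁴) with A = 4πr² = 0.02324 m².
T⁴ = P/(εσA) + T_w⁴ = 10.2/(0.51·5.67×10⁻⁸·0.02324) + (328)⁴
    = 1.518×10¹⁰ + 1.157×10¹⁰ = 2.676×10¹⁰ K⁴.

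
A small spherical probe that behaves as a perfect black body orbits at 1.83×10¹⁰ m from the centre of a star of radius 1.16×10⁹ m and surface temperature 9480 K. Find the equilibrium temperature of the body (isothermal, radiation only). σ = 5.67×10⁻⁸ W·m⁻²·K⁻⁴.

T ≈ 1690 K

The star's surface emits σT_*⁴; at distance d the flux is S = σT_*⁴(R_*/d)².
S = 5.67×10⁻⁸·(9480)⁴·(1.16×10⁹/1.83×10¹⁰)² = 1.840×10⁶ W/m².
For an isothermal sphere T⁴ = (1−a)S/(4σ) = 8.113×10¹² K⁴.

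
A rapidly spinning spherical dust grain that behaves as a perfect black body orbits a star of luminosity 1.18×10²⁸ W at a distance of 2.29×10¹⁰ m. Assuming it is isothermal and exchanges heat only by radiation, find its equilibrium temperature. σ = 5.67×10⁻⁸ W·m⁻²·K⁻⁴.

First find the stellar flux at distance d: S = L/(4πd²) = 1.18×10²⁸/(4π·(2.29×10¹⁰)²) = 1.791×10⁶ W/m².
For an isothermal sphere, absorbed (1−a)S·πr² = emitted σ·4πr²·T⁴, so T⁴ = (1−a)S/(4σ).
T⁴ = 1.00·1.791×10⁶/(4·5.67×10⁻⁸) = 7.895×10¹² K⁴.

T ≈ 1680 K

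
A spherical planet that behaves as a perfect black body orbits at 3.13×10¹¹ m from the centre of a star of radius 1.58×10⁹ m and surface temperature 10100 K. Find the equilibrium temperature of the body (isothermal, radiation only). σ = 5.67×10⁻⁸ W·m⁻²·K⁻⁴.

The star's surface emits σT_*⁴; at distance d the flux is S = σT_*⁴(R_*/d)².
S = 5.67×10⁻⁸·(10100)⁴·(1.58×10⁹/3.13×10¹¹)² = 15030 W/m².
For an isothermal sphere T⁴ = (1−a)S/(4σ) = 6.629×10¹⁰ K⁴.

T ≈ 507 K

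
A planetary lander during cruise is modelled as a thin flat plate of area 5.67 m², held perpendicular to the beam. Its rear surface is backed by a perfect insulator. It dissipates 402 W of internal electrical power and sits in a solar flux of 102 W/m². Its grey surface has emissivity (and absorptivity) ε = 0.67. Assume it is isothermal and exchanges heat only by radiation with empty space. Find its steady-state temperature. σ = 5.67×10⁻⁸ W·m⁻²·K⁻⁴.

At steady state, absorbed solar power + internal power = radiated power.
Absorbed: α·S·A_cross = 0.67·102·5.670 = 387.5 W (cross-section A).
Total input = 387.5 + 402 = 789.5 W.
Radiated: εσ·A_surf·T⁴ with A_surf = A = 5.670 m².
T⁴ = 789.5/(0.67·5.67×10⁻⁸·5.670) = 3.665×10⁹ K⁴.

T ≈ 246 K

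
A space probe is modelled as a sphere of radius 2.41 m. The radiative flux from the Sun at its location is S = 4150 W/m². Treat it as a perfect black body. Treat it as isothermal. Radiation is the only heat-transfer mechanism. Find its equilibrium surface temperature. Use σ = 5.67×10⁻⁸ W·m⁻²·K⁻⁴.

T ≈ 368 K

At equilibrium, absorbed power = emitted power.
Absorbing cross-section = πr² = 18.25 m²; emitting surface = 4πr² = 72.99 m² (ratio 4).
S·A_cross = εσ·A_surf·T⁴  ⇒  T⁴ = S/(4σ).
T⁴ = 1.00·4150/(4·5.67×10⁻⁸) = 1.830×10¹⁰ K⁴.
T = (1.830×10¹⁰)^(1/4).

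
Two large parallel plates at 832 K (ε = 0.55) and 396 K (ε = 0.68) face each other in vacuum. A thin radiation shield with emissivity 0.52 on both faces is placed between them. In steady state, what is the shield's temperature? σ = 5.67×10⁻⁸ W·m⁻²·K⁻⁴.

In steady state the net flux on the hot side equals that on the cold side.
σ(T₁⁴−T_s⁴)/D₁ = σ(T_s⁴−T₂⁴)/D₂, with D₁ = 1/ε₁+1/ε_s−1 = 2.741, D₂ = 1/ε_s+1/ε₂−1 = 2.394.
Solve for T_s⁴: T_s⁴ = (D₂·T₁⁴ + D₁·T₂⁴)/(D₁+D₂) = 2.365×10¹¹ K⁴.

T_s ≈ 697 K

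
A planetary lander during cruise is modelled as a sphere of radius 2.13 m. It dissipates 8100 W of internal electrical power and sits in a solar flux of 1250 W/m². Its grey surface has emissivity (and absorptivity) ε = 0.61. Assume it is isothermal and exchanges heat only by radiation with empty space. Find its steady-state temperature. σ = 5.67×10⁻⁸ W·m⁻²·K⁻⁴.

T ≈ 313 K

At steady state, absorbed solar power + internal power = radiated power.
Absorbed: α·S·A_cross = 0.61·1250·14.25 = 10870 W (cross-section πr²).
Total input = 10870 + 8100 = 18970 W.
Radiated: εσ·A_surf·T⁴ with A_surf = 4πr² = 57.01 m².
T⁴ = 18970/(0.61·5.67×10⁻⁸·57.01) = 9.619×10⁹ K⁴.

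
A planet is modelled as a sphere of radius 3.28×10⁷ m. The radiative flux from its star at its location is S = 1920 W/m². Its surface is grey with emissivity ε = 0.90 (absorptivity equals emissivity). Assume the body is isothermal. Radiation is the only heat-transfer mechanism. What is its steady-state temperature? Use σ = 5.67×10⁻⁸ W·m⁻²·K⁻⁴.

T ≈ 303 K

At equilibrium, absorbed power = emitted power.
Absorbing cross-section = πr² = 3.380×10¹⁵ m²; emitting surface = 4πr² = 1.352×10¹⁶ m² (ratio 4).
εS·A_cross = εσ·A_surf·T⁴  ⇒  T⁴ = S/(4σ)   (ε cancels).
T⁴ = 1920/(4·5.67×10⁻⁸) = 8.466×10⁹ K⁴.
T = (8.466×10⁹)^(1/4).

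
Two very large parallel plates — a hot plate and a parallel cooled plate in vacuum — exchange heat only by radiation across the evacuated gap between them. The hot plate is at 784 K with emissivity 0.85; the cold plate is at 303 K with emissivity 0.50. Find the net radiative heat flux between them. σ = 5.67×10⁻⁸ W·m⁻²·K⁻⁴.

For two infinite grey parallel plates, q = σ(T₁⁴ − T₂⁴)/(1/ε₁ + 1/ε₂ − 1).
T₁⁴ − T₂⁴ = 3.778×10¹¹ − 8.429×10⁹ = 3.694×10¹¹ K⁴.
1/ε₁ + 1/ε₂ − 1 = 1.176 + 2.000 − 1 = 2.176.
q = 5.67×10⁻⁸ × 3.694×10¹¹ / 2.176.

q ≈ 9620 W/m²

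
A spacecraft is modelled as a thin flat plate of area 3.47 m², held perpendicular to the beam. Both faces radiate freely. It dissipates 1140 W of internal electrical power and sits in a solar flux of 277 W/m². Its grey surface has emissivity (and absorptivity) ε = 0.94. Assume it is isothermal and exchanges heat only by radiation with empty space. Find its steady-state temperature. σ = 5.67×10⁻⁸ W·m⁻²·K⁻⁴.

At steady state, absorbed solar power + internal power = radiated power.
Absorbed: α·S·A_cross = 0.94·277·3.470 = 903.5 W (cross-section A).
Total input = 903.5 + 1140 = 2044 W.
Radiated: εσ·A_surf·T⁴ with A_surf = 2A = 6.940 m².
T⁴ = 2044/(0.94·5.67×10⁻⁸·6.940) = 5.525×10⁹ K⁴.

T ≈ 273 K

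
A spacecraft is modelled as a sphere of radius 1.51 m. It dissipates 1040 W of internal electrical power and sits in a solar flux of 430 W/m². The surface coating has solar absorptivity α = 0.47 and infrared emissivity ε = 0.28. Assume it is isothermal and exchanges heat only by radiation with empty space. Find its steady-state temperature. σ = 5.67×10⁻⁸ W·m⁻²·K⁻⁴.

At steady state, absorbed solar power + internal power = radiated power.
Absorbed: α·S·A_cross = 0.47·430·7.163 = 1448 W (cross-section πr²).
Total input = 1448 + 1040 = 2488 W.
Radiated: εσ·A_surf·T⁴ with A_surf = 4πr² = 28.65 m².
T⁴ = 2488/(0.28·5.67×10⁻⁸·28.65) = 5.469×10⁹ K⁴.

T ≈ 272 K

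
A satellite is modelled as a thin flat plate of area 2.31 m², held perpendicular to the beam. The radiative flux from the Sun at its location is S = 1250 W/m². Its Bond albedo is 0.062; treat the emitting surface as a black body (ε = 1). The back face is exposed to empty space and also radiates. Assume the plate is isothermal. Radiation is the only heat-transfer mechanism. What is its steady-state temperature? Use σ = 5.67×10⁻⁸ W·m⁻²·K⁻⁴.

T ≈ 319 K

At equilibrium, absorbed power = emitted power.
Absorbing cross-section = A = 2.310 m²; emitting surface = 2A = 4.620 m² (ratio 2).
(1−a)S·A_cross = εσ·A_surf·T⁴  ⇒  T⁴ = (1−a)S/(2σ).
T⁴ = 0.938·1250/(2·5.67×10⁻⁸) = 1.034×10¹⁰ K⁴.
T = (1.034×10¹⁰)^(1/4).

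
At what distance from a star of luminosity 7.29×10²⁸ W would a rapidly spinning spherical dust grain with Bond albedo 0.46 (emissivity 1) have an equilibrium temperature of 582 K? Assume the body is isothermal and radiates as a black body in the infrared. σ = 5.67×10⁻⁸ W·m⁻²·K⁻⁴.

For an isothermal black-emitting sphere, (1−a)S·πr² = σ·4πr²·T⁴ ⇒ S = 4σT⁴/(1−a).
S = 4·5.67×10⁻⁸·(582)⁴/0.540 = 48190 W/m².
Flux falls as S = L/(4πd²), so d = √(L/(4πS)) = √(7.29×10²⁸/(4π·48190)).

d ≈ 3.47×10¹¹ m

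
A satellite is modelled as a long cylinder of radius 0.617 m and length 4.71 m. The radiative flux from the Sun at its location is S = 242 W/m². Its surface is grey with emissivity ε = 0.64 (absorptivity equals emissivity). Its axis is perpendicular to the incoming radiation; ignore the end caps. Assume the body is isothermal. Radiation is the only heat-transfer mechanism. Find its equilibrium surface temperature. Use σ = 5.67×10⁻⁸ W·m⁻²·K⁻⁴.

At equilibrium, absorbed power = emitted power.
Absorbing cross-section = 2rL = 5.812 m²; emitting surface = 2πrL = 18.26 m² (ratio π).
εS·A_cross = εσ·A_surf·T⁴  ⇒  T⁴ = S/(πσ)   (ε cancels).
T⁴ = 242/(π·5.67×10⁻⁸) = 1.359×10⁹ K⁴.
T = (1.359×10⁹)^(1/4).

T ≈ 192 K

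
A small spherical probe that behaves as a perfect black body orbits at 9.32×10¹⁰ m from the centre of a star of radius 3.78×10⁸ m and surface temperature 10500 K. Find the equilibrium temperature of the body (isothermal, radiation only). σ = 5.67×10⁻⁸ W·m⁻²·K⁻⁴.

The star's surface emits σT_*⁴; at distance d the flux is S = σT_*⁴(R_*/d)².
S = 5.67×10⁻⁸·(10500)⁴·(3.78×10⁸/9.32×10¹⁰)² = 11340 W/m².
For an isothermal sphere T⁴ = (1−a)S/(4σ) = 4.999×10¹⁰ K⁴.

T ≈ 473 K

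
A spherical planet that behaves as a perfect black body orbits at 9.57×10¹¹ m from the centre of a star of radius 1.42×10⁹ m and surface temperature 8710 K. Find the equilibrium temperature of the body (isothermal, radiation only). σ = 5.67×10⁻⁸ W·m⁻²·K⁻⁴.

T ≈ 237 K

The star's surface emits σT_*⁴; at distance d the flux is S = σT_*⁴(R_*/d)².
S = 5.67×10⁻⁸·(8710)⁴·(1.42×10⁹/9.57×10¹¹)² = 718.5 W/m².
For an isothermal sphere T⁴ = (1−a)S/(4σ) = 3.168×10⁹ K⁴.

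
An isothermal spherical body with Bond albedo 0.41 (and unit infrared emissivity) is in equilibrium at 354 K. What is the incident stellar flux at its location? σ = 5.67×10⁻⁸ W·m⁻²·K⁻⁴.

S ≈ 6040 W/m²

(1−a)S·πr² = σ·4πr²·T⁴ ⇒ S = 4σT⁴/(1−a).
S = 4·5.67×10⁻⁸·1.570×10¹⁰/0.590.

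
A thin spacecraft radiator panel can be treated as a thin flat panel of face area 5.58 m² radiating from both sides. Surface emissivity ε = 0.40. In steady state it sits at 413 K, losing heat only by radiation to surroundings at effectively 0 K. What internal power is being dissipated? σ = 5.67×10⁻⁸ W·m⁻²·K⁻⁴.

P ≈ 7360 W

Steady state: P = εσA T⁴.
A = 2·5.58 = 11.16 m²; T⁴ = (413)⁴ = 2.909×10¹⁰ K⁴.
P = 0.40 × 5.67×10⁻⁸ × 11.16 × 2.909×10¹⁰.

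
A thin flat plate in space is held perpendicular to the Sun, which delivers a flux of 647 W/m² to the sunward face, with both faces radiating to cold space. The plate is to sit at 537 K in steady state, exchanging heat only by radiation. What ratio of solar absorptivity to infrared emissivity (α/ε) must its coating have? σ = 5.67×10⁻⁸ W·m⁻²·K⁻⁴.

Balance: αS·A = εσ·2A·T⁴ ⇒ α/ε = 2σT⁴/S.
α/ε = 2·5.67×10⁻⁸·(537)⁴/647 = 2·5.67×10⁻⁸·8.316×10¹⁰/647.

α/ε ≈ 14.6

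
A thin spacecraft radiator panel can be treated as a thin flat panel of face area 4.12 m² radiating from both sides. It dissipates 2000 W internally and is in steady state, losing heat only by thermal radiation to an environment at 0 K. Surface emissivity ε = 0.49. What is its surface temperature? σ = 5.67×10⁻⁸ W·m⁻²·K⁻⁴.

T ≈ 306 K

Steady state: internal power = radiated power, P = εσA T⁴.
Radiating area A = 2·4.12 = 8.240 m².
T⁴ = P/(εσA) = 2000/(0.49·5.67×10⁻⁸·8.240) = 8.736×10⁹ K⁴.
T = (8.736×10⁹)^(1/4).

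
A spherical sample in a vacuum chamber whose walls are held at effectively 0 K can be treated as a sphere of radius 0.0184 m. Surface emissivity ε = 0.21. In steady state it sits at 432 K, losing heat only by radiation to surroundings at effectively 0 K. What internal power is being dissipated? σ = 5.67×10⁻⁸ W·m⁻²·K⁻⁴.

Steady state: P = εσA T⁴.
A = 4πr² = 0.004254 m²; T⁴ = (432)⁴ = 3.483×10¹⁰ K⁴.
P = 0.21 × 5.67×10⁻⁸ × 0.004254 × 3.483×10¹⁰.

P ≈ 1.76 W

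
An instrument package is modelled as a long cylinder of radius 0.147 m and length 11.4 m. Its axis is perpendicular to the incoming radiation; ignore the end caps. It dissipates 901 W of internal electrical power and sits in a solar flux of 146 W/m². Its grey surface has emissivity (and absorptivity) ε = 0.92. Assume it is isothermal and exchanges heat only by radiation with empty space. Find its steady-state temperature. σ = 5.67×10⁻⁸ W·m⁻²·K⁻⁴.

T ≈ 223 K

At steady state, absorbed solar power + internal power = radiated power.
Absorbed: α·S·A_cross = 0.92·146·3.352 = 450.2 W (cross-section 2rL).
Total input = 450.2 + 901 = 1351 W.
Radiated: εσ·A_surf·T⁴ with A_surf = 2πrL = 10.53 m².
T⁴ = 1351/(0.92·5.67×10⁻⁸·10.53) = 2.460×10⁹ K⁴.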